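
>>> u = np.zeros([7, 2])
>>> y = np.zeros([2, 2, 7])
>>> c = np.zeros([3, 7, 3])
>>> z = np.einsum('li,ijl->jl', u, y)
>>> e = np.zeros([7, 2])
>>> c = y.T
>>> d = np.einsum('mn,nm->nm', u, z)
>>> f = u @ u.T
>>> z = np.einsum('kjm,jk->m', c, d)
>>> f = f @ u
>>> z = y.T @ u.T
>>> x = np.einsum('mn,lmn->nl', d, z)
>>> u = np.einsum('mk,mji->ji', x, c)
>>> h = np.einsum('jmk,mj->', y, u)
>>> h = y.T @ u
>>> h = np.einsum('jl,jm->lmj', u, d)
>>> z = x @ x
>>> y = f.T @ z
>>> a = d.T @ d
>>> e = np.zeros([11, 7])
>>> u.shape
(2, 2)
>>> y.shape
(2, 7)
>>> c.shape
(7, 2, 2)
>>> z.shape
(7, 7)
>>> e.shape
(11, 7)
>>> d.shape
(2, 7)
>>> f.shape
(7, 2)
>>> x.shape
(7, 7)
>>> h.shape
(2, 7, 2)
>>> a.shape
(7, 7)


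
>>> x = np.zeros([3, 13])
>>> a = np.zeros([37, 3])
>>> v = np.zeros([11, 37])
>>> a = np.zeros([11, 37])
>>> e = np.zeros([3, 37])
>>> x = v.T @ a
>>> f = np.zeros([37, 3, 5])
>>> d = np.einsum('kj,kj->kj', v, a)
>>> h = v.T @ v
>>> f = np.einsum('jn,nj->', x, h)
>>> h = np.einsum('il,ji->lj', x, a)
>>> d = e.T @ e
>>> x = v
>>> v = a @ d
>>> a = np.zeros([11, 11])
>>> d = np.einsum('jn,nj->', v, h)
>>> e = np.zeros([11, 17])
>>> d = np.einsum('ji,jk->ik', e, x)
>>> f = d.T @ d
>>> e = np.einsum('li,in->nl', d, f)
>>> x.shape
(11, 37)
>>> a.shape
(11, 11)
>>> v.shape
(11, 37)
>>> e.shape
(37, 17)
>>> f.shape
(37, 37)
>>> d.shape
(17, 37)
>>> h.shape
(37, 11)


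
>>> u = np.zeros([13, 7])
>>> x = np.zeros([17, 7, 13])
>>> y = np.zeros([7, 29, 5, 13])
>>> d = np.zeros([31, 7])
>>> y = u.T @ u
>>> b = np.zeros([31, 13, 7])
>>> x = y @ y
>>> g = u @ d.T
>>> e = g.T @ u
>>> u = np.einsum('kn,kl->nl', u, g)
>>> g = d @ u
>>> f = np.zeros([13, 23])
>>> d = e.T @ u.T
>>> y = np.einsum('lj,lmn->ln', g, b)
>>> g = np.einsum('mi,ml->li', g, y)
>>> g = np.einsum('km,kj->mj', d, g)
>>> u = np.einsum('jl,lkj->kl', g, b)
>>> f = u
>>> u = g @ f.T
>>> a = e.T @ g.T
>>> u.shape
(7, 13)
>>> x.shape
(7, 7)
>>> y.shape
(31, 7)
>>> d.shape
(7, 7)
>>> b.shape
(31, 13, 7)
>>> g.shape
(7, 31)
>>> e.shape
(31, 7)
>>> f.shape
(13, 31)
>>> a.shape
(7, 7)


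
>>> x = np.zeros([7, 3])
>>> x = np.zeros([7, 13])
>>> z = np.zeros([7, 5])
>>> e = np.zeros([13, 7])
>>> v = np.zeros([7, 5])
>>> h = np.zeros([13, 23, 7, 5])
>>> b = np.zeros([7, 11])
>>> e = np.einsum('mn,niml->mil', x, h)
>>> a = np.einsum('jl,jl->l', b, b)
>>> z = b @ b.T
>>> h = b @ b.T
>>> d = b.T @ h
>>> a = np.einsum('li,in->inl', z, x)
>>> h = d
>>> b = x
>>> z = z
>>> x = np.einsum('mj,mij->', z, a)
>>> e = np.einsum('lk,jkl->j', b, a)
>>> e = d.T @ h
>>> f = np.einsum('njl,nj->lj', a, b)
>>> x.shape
()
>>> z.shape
(7, 7)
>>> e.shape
(7, 7)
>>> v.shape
(7, 5)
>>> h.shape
(11, 7)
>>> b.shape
(7, 13)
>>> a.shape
(7, 13, 7)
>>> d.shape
(11, 7)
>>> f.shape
(7, 13)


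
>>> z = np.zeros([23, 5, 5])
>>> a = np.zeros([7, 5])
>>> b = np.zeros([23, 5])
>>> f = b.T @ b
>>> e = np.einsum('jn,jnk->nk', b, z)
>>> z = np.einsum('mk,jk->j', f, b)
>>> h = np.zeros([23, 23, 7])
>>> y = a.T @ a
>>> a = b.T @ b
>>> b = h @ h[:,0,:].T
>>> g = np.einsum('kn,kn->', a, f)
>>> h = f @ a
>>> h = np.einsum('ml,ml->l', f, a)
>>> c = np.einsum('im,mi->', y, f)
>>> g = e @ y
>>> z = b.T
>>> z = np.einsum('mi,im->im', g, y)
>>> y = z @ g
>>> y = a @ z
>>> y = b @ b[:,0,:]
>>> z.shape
(5, 5)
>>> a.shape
(5, 5)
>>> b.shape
(23, 23, 23)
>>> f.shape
(5, 5)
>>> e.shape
(5, 5)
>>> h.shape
(5,)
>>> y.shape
(23, 23, 23)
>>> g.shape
(5, 5)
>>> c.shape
()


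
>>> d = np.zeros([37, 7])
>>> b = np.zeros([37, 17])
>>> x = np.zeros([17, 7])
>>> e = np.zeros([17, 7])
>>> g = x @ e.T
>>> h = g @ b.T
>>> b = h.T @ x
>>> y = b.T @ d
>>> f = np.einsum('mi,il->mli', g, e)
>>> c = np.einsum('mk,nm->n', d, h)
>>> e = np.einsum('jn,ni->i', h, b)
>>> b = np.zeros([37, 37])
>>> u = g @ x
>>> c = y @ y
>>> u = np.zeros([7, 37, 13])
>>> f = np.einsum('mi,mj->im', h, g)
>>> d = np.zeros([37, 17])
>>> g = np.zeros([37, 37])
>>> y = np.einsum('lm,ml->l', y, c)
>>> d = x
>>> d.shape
(17, 7)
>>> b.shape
(37, 37)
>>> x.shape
(17, 7)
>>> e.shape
(7,)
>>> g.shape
(37, 37)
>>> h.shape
(17, 37)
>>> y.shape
(7,)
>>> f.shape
(37, 17)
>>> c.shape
(7, 7)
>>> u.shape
(7, 37, 13)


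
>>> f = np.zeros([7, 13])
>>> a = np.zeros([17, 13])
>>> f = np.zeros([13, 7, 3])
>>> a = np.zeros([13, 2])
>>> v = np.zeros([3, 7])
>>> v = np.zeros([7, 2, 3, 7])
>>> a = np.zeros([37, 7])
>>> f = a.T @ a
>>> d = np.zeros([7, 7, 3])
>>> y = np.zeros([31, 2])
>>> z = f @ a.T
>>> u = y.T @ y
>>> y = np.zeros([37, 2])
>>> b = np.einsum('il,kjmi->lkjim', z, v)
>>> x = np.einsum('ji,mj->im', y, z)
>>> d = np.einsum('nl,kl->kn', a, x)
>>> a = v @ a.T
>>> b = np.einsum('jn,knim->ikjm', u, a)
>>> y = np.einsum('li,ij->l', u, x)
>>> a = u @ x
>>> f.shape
(7, 7)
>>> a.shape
(2, 7)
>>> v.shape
(7, 2, 3, 7)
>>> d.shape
(2, 37)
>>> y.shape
(2,)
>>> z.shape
(7, 37)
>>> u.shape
(2, 2)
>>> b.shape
(3, 7, 2, 37)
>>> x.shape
(2, 7)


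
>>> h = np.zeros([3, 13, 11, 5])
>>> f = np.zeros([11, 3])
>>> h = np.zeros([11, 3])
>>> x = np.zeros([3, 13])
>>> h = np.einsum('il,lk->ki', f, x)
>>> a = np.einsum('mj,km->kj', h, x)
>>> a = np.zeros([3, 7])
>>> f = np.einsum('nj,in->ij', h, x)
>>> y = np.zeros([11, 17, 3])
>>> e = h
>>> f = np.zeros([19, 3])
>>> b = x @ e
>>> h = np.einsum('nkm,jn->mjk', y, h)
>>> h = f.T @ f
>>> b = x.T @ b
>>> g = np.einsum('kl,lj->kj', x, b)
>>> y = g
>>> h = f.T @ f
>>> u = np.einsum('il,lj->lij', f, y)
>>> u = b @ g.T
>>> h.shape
(3, 3)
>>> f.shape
(19, 3)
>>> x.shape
(3, 13)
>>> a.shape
(3, 7)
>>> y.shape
(3, 11)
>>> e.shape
(13, 11)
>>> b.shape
(13, 11)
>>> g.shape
(3, 11)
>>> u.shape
(13, 3)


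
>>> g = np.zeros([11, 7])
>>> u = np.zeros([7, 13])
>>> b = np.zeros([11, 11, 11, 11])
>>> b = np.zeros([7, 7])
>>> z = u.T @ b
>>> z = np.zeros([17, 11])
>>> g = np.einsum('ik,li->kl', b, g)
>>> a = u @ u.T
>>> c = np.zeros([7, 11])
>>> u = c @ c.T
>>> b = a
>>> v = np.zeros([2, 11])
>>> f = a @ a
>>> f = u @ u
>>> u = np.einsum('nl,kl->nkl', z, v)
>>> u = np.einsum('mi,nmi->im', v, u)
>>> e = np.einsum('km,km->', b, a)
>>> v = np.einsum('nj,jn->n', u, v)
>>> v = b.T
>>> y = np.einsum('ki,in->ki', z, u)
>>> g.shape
(7, 11)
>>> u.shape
(11, 2)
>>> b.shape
(7, 7)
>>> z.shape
(17, 11)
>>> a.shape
(7, 7)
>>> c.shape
(7, 11)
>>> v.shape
(7, 7)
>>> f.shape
(7, 7)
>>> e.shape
()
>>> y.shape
(17, 11)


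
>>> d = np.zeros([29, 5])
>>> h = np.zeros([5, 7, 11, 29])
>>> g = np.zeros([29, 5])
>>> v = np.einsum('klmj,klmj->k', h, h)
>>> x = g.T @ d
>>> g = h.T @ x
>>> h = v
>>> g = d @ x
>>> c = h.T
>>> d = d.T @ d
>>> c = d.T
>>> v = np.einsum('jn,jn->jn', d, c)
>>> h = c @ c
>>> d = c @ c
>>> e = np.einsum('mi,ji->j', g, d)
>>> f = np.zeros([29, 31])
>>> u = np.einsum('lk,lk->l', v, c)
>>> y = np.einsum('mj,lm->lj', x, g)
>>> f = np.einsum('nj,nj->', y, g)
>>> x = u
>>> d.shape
(5, 5)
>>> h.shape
(5, 5)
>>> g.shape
(29, 5)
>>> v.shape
(5, 5)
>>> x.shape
(5,)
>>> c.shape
(5, 5)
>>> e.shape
(5,)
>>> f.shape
()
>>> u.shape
(5,)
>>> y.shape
(29, 5)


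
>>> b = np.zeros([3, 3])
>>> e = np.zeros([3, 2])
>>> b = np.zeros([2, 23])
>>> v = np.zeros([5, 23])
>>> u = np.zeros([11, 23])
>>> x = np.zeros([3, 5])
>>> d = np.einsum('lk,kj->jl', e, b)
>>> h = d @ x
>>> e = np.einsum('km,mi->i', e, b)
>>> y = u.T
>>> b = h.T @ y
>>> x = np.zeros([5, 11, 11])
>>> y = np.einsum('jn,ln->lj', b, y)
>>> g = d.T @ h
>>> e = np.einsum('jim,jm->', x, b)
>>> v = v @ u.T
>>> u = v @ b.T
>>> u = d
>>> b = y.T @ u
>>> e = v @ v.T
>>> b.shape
(5, 3)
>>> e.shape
(5, 5)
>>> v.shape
(5, 11)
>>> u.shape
(23, 3)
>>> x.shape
(5, 11, 11)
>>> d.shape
(23, 3)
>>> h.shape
(23, 5)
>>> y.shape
(23, 5)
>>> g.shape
(3, 5)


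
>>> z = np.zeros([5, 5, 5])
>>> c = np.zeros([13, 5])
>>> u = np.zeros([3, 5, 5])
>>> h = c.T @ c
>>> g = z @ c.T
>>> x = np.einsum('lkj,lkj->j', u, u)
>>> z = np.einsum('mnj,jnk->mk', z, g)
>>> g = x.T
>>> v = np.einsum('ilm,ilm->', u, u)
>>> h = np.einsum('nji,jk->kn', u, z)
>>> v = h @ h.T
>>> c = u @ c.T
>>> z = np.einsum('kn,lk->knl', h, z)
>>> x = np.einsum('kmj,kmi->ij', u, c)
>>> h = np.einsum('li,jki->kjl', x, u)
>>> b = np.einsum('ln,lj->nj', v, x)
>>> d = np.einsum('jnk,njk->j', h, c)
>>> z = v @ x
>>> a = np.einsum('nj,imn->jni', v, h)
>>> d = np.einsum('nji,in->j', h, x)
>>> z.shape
(13, 5)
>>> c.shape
(3, 5, 13)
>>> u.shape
(3, 5, 5)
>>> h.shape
(5, 3, 13)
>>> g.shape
(5,)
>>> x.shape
(13, 5)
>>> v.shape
(13, 13)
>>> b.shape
(13, 5)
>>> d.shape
(3,)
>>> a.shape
(13, 13, 5)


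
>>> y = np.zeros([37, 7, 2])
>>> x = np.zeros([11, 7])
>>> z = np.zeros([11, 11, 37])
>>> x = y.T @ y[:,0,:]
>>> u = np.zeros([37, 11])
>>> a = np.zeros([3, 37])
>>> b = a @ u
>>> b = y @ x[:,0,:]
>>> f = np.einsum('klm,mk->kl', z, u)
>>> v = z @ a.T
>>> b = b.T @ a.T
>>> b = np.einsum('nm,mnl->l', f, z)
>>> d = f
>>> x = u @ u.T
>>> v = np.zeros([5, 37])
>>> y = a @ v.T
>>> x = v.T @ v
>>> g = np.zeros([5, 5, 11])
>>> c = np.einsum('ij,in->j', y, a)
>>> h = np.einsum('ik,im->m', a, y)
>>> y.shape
(3, 5)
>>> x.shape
(37, 37)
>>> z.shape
(11, 11, 37)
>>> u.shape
(37, 11)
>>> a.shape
(3, 37)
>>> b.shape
(37,)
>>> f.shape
(11, 11)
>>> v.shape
(5, 37)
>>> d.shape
(11, 11)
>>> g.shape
(5, 5, 11)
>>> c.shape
(5,)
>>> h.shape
(5,)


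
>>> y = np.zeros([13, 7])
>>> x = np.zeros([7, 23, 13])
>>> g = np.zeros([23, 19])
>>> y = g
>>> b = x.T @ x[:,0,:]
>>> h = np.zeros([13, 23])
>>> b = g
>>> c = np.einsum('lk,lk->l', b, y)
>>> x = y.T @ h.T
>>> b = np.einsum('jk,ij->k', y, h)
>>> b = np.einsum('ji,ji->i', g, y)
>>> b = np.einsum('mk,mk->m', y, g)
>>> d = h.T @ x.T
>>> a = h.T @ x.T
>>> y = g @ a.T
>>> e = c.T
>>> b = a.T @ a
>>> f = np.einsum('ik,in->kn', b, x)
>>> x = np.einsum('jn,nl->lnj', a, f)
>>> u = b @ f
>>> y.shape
(23, 23)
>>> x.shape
(13, 19, 23)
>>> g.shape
(23, 19)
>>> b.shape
(19, 19)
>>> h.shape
(13, 23)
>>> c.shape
(23,)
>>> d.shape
(23, 19)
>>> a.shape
(23, 19)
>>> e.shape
(23,)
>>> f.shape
(19, 13)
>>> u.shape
(19, 13)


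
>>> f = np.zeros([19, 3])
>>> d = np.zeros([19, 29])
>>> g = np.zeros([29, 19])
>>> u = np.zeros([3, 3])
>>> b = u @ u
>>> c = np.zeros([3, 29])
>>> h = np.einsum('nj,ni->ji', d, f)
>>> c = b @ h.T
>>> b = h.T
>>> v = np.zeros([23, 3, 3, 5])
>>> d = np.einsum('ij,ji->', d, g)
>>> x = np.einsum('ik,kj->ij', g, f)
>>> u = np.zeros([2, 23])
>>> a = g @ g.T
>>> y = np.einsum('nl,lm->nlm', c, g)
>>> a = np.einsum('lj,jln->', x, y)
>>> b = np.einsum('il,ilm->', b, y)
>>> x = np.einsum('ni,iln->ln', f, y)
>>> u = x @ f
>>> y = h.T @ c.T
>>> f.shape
(19, 3)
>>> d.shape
()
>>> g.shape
(29, 19)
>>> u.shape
(29, 3)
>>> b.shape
()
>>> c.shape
(3, 29)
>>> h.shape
(29, 3)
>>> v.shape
(23, 3, 3, 5)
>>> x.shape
(29, 19)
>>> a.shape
()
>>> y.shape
(3, 3)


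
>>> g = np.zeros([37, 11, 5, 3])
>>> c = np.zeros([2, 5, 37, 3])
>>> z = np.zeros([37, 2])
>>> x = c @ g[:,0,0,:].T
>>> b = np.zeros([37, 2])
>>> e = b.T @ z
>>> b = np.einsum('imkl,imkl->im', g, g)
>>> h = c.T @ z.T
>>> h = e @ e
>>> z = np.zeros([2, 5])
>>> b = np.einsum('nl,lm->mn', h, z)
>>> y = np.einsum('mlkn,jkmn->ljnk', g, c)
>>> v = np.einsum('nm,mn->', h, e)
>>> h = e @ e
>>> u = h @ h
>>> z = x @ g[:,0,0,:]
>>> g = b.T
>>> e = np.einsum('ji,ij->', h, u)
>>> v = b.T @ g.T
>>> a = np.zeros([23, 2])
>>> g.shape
(2, 5)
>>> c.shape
(2, 5, 37, 3)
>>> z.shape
(2, 5, 37, 3)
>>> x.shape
(2, 5, 37, 37)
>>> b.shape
(5, 2)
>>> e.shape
()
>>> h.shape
(2, 2)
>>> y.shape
(11, 2, 3, 5)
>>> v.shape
(2, 2)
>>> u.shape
(2, 2)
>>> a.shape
(23, 2)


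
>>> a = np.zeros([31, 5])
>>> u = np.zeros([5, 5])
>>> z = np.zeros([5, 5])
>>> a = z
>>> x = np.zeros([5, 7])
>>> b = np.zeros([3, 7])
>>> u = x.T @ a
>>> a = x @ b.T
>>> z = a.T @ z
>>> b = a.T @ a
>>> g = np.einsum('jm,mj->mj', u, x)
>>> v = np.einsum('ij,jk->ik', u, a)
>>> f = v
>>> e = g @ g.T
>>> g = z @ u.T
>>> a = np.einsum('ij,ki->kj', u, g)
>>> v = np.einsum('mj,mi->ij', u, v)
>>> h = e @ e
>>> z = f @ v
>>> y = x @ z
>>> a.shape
(3, 5)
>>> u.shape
(7, 5)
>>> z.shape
(7, 5)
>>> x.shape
(5, 7)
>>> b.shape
(3, 3)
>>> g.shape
(3, 7)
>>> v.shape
(3, 5)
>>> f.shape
(7, 3)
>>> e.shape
(5, 5)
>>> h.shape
(5, 5)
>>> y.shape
(5, 5)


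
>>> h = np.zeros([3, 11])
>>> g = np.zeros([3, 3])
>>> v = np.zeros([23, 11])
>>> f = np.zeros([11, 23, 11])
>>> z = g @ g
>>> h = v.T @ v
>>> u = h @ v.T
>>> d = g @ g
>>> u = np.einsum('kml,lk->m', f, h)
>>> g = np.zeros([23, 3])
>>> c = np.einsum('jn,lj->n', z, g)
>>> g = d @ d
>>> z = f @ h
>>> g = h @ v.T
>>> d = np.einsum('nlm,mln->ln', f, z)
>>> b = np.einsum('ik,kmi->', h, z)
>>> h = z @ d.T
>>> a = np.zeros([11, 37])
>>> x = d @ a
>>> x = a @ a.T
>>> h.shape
(11, 23, 23)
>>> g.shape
(11, 23)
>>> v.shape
(23, 11)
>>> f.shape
(11, 23, 11)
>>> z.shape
(11, 23, 11)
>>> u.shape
(23,)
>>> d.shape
(23, 11)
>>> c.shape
(3,)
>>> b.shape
()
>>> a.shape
(11, 37)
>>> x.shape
(11, 11)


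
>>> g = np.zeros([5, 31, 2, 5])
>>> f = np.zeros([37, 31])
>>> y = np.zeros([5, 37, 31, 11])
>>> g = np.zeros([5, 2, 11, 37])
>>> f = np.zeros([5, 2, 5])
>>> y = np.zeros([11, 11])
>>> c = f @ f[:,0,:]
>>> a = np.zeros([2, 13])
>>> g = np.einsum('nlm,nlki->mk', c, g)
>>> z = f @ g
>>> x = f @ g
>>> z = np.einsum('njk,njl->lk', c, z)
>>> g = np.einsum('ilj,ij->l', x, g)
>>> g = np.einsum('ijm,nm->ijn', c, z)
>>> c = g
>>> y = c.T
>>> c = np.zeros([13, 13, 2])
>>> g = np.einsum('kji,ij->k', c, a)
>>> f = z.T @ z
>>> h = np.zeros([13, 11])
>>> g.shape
(13,)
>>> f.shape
(5, 5)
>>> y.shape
(11, 2, 5)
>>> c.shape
(13, 13, 2)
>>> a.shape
(2, 13)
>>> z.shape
(11, 5)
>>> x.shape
(5, 2, 11)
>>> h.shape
(13, 11)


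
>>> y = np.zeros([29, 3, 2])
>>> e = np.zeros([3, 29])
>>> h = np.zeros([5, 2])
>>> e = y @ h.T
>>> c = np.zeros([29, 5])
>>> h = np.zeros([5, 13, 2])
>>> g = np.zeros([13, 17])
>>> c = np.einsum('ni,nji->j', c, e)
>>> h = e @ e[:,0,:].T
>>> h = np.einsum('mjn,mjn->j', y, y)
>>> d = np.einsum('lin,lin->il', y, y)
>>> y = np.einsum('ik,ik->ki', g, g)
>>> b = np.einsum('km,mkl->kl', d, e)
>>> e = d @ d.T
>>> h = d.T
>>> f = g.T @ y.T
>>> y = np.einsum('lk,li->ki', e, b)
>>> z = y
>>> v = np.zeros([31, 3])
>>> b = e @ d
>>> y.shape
(3, 5)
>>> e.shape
(3, 3)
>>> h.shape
(29, 3)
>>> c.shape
(3,)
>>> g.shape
(13, 17)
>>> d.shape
(3, 29)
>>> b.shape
(3, 29)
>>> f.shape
(17, 17)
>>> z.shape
(3, 5)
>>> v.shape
(31, 3)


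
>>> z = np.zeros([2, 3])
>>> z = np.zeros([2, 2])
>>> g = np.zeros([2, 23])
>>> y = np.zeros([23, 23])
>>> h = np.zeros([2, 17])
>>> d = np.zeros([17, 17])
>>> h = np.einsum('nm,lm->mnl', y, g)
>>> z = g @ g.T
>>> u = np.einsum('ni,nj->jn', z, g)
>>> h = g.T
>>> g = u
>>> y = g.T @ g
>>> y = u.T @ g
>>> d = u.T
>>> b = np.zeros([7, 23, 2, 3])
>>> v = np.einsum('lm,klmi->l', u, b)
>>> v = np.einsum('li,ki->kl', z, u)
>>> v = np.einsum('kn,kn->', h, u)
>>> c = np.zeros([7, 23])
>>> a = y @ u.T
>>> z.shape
(2, 2)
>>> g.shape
(23, 2)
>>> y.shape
(2, 2)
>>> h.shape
(23, 2)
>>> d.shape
(2, 23)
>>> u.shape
(23, 2)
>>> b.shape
(7, 23, 2, 3)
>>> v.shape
()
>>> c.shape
(7, 23)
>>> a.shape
(2, 23)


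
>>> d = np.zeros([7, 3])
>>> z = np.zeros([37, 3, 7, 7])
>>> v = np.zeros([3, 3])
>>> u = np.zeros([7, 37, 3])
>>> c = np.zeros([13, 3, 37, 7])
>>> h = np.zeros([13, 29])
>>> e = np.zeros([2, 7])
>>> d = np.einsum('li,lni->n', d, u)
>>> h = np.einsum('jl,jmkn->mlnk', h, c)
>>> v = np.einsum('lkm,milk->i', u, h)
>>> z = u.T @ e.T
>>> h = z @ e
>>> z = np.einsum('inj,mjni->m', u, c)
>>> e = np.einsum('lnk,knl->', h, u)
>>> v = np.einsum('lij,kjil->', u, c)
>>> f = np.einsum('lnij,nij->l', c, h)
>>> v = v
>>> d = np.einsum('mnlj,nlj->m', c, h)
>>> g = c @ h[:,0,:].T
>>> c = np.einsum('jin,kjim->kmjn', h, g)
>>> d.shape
(13,)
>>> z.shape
(13,)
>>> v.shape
()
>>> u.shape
(7, 37, 3)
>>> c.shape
(13, 3, 3, 7)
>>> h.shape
(3, 37, 7)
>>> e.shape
()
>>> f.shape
(13,)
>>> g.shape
(13, 3, 37, 3)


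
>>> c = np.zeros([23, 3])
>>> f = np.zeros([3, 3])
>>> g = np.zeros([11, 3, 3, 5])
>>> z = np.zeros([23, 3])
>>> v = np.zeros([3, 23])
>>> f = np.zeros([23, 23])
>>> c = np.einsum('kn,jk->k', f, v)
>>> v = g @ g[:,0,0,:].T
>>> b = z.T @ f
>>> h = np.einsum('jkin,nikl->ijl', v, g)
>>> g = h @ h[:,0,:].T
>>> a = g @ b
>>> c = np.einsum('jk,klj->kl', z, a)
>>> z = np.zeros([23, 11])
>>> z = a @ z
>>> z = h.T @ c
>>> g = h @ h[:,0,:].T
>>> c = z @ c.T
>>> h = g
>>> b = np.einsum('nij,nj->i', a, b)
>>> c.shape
(5, 11, 3)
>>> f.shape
(23, 23)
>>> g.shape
(3, 11, 3)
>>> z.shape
(5, 11, 11)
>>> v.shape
(11, 3, 3, 11)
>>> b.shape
(11,)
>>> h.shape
(3, 11, 3)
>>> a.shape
(3, 11, 23)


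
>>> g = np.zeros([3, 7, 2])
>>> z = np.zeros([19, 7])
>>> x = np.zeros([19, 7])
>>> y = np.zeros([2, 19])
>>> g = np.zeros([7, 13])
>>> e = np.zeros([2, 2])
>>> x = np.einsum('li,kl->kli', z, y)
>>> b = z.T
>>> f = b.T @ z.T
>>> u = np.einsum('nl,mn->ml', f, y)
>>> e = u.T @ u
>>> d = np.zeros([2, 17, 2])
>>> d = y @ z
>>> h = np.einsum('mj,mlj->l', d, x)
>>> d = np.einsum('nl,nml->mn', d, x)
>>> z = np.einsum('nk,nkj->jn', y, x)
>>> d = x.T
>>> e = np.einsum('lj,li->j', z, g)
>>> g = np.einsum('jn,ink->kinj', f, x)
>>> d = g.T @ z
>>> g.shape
(7, 2, 19, 19)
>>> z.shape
(7, 2)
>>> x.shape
(2, 19, 7)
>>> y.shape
(2, 19)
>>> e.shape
(2,)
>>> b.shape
(7, 19)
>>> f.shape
(19, 19)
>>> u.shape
(2, 19)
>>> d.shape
(19, 19, 2, 2)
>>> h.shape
(19,)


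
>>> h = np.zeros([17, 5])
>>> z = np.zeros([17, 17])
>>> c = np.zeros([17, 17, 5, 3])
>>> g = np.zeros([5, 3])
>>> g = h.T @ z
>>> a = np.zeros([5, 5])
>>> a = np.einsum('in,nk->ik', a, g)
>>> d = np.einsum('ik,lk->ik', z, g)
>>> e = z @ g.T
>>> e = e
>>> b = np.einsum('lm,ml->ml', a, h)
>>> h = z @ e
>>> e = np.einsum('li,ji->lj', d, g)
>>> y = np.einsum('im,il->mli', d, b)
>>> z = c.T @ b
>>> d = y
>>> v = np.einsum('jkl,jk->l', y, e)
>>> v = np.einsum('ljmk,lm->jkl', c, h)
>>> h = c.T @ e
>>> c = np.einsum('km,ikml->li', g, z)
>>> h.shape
(3, 5, 17, 5)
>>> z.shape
(3, 5, 17, 5)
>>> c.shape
(5, 3)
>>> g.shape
(5, 17)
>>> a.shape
(5, 17)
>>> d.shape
(17, 5, 17)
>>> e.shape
(17, 5)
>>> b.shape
(17, 5)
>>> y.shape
(17, 5, 17)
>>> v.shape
(17, 3, 17)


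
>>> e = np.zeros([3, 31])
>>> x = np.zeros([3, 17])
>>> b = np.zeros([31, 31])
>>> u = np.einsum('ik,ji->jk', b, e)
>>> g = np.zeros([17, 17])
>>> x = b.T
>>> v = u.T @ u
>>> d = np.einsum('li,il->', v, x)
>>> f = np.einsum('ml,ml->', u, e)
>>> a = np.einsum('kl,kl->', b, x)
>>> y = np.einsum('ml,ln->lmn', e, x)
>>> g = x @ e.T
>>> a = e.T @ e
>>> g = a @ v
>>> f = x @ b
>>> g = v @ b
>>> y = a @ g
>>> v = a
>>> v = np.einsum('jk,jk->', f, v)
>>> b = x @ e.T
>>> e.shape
(3, 31)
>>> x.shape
(31, 31)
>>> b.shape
(31, 3)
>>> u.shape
(3, 31)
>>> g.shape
(31, 31)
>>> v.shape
()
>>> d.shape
()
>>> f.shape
(31, 31)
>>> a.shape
(31, 31)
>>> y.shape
(31, 31)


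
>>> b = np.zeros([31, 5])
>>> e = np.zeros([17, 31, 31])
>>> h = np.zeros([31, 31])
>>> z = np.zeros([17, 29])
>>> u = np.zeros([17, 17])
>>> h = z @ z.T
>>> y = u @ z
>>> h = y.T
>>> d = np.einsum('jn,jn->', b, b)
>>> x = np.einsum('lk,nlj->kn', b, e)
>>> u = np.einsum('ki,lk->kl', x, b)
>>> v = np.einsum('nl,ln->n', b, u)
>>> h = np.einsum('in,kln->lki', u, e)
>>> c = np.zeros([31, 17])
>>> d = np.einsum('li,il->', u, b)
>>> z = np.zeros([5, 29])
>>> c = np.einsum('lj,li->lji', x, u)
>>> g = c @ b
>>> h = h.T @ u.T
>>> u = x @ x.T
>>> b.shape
(31, 5)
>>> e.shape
(17, 31, 31)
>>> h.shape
(5, 17, 5)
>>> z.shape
(5, 29)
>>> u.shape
(5, 5)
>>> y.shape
(17, 29)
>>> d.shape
()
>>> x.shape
(5, 17)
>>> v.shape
(31,)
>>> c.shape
(5, 17, 31)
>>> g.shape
(5, 17, 5)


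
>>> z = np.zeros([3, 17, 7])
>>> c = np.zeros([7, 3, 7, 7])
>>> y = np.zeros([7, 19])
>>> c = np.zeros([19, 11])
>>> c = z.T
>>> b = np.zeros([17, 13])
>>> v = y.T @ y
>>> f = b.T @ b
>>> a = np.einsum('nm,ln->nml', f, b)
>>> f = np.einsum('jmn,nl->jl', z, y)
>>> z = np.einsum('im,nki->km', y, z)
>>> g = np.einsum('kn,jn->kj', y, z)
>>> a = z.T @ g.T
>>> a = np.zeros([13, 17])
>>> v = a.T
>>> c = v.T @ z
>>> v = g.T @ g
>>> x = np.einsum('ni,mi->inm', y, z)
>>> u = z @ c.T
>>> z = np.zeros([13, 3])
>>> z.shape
(13, 3)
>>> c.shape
(13, 19)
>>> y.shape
(7, 19)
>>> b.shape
(17, 13)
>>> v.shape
(17, 17)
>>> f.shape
(3, 19)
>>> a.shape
(13, 17)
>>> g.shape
(7, 17)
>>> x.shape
(19, 7, 17)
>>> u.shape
(17, 13)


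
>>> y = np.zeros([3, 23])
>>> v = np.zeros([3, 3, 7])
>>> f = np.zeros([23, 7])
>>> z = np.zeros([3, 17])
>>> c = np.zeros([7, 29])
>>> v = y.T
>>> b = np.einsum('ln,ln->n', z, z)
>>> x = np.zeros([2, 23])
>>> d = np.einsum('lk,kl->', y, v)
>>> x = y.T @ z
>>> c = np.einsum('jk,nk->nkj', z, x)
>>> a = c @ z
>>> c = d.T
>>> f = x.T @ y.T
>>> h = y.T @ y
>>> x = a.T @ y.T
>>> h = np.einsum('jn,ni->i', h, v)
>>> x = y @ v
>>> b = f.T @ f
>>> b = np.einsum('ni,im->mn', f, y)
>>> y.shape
(3, 23)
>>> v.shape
(23, 3)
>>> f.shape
(17, 3)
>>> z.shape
(3, 17)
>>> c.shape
()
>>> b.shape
(23, 17)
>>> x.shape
(3, 3)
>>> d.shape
()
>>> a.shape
(23, 17, 17)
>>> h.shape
(3,)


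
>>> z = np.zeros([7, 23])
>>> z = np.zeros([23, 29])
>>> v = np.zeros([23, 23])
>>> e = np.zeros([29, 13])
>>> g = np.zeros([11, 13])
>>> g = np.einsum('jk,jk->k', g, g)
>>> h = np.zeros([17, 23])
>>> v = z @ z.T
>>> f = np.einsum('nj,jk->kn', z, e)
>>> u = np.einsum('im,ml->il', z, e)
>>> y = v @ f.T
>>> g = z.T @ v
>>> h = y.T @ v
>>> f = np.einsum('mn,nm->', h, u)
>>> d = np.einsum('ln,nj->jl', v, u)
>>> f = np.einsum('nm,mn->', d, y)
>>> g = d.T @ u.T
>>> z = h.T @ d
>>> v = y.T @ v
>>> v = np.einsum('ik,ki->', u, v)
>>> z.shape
(23, 23)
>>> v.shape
()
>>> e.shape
(29, 13)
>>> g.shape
(23, 23)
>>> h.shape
(13, 23)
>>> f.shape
()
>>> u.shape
(23, 13)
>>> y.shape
(23, 13)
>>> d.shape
(13, 23)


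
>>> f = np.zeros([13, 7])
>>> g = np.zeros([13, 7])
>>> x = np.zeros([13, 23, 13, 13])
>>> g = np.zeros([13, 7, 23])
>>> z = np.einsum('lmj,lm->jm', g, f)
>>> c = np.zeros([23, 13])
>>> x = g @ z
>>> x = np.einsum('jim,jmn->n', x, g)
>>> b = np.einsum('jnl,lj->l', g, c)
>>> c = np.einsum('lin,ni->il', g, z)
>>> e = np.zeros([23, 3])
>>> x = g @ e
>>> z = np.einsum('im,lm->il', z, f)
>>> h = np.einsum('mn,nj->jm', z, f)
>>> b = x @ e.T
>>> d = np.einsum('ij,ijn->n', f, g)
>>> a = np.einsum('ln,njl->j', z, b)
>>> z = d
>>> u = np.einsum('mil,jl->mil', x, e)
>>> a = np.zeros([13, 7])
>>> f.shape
(13, 7)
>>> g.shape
(13, 7, 23)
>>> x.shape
(13, 7, 3)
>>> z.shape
(23,)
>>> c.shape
(7, 13)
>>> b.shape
(13, 7, 23)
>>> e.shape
(23, 3)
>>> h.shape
(7, 23)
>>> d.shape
(23,)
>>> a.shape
(13, 7)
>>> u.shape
(13, 7, 3)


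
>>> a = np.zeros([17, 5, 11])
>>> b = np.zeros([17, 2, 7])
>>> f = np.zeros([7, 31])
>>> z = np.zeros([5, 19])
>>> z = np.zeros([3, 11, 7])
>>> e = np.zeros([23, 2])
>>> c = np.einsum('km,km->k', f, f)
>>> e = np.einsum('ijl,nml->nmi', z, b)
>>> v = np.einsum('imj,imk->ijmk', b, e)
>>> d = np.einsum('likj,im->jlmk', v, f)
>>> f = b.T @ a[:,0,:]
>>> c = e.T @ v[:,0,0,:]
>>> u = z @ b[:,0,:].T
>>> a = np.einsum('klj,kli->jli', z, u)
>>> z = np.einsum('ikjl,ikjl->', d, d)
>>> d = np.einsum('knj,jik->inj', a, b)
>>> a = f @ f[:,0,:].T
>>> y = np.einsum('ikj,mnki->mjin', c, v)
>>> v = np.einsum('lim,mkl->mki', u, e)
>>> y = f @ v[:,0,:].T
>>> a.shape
(7, 2, 7)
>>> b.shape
(17, 2, 7)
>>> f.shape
(7, 2, 11)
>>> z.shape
()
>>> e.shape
(17, 2, 3)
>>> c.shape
(3, 2, 3)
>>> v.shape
(17, 2, 11)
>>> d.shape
(2, 11, 17)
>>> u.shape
(3, 11, 17)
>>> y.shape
(7, 2, 17)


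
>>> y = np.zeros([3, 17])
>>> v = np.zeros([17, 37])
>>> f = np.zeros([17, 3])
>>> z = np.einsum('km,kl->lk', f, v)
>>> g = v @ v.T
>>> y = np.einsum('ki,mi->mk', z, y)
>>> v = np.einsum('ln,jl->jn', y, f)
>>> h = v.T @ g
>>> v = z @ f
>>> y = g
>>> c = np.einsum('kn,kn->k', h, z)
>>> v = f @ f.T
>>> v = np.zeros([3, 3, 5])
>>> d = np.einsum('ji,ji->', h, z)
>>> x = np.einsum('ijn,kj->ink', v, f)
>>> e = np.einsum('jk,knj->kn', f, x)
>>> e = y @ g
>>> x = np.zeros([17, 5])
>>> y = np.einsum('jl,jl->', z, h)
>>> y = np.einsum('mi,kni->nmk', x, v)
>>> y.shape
(3, 17, 3)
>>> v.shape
(3, 3, 5)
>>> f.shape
(17, 3)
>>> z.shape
(37, 17)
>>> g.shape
(17, 17)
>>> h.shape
(37, 17)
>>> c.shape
(37,)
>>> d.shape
()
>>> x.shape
(17, 5)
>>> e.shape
(17, 17)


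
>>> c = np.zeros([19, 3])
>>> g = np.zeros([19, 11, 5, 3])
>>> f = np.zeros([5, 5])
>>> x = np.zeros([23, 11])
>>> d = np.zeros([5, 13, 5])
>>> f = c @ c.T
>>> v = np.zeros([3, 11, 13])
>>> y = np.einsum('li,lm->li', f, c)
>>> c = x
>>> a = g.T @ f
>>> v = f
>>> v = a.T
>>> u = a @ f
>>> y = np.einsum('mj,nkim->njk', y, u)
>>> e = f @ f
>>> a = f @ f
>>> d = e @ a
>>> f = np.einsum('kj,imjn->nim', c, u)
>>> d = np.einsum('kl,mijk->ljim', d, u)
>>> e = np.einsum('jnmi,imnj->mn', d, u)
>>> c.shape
(23, 11)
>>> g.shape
(19, 11, 5, 3)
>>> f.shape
(19, 3, 5)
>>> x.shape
(23, 11)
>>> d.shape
(19, 11, 5, 3)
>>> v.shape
(19, 11, 5, 3)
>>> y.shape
(3, 19, 5)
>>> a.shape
(19, 19)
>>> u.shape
(3, 5, 11, 19)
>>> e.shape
(5, 11)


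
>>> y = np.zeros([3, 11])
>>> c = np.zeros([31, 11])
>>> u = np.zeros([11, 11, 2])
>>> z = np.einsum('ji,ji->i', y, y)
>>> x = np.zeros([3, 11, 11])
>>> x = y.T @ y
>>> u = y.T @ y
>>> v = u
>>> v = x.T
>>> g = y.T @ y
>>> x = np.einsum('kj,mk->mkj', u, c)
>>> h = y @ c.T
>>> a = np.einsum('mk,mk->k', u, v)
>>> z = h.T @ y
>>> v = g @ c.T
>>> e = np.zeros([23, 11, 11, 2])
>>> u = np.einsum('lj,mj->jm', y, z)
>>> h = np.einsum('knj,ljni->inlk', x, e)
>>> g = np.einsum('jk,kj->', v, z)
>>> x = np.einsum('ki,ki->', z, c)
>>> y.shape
(3, 11)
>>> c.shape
(31, 11)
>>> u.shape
(11, 31)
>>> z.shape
(31, 11)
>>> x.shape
()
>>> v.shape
(11, 31)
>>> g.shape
()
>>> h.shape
(2, 11, 23, 31)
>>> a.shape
(11,)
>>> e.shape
(23, 11, 11, 2)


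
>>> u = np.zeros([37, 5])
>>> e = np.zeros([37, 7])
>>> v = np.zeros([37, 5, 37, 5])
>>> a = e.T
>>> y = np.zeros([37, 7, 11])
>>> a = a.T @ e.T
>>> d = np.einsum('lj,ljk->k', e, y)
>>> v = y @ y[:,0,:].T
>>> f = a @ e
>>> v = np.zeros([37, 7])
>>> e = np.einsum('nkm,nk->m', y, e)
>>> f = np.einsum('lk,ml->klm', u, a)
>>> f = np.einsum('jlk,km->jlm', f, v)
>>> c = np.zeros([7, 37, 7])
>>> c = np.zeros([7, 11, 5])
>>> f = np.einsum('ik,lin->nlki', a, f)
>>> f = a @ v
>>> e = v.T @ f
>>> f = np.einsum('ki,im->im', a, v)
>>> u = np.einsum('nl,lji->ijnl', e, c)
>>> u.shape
(5, 11, 7, 7)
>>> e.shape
(7, 7)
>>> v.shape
(37, 7)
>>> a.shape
(37, 37)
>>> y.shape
(37, 7, 11)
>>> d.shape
(11,)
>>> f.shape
(37, 7)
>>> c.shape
(7, 11, 5)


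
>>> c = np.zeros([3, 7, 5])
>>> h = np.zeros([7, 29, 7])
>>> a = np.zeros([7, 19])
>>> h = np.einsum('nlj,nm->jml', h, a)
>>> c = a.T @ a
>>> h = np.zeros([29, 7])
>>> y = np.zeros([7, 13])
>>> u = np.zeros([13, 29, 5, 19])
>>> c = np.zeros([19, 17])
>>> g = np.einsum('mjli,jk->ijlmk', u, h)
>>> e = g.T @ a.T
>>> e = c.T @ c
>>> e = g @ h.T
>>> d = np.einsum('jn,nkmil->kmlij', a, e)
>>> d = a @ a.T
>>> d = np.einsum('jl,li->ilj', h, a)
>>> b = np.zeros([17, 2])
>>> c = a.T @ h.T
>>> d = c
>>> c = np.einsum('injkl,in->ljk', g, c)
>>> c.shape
(7, 5, 13)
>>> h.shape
(29, 7)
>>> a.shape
(7, 19)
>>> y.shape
(7, 13)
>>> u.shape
(13, 29, 5, 19)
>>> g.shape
(19, 29, 5, 13, 7)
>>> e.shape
(19, 29, 5, 13, 29)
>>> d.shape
(19, 29)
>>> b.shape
(17, 2)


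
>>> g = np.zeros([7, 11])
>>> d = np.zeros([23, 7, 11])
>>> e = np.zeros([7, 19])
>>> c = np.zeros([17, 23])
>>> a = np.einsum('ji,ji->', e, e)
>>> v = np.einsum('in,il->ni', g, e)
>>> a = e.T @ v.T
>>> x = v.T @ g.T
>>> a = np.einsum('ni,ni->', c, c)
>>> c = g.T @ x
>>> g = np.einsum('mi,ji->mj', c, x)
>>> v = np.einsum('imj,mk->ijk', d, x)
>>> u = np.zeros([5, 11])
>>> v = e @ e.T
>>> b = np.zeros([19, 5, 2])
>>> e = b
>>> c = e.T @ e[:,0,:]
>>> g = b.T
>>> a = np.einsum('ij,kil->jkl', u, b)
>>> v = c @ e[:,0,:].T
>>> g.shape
(2, 5, 19)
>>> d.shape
(23, 7, 11)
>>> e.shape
(19, 5, 2)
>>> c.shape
(2, 5, 2)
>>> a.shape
(11, 19, 2)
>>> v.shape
(2, 5, 19)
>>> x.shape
(7, 7)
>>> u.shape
(5, 11)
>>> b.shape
(19, 5, 2)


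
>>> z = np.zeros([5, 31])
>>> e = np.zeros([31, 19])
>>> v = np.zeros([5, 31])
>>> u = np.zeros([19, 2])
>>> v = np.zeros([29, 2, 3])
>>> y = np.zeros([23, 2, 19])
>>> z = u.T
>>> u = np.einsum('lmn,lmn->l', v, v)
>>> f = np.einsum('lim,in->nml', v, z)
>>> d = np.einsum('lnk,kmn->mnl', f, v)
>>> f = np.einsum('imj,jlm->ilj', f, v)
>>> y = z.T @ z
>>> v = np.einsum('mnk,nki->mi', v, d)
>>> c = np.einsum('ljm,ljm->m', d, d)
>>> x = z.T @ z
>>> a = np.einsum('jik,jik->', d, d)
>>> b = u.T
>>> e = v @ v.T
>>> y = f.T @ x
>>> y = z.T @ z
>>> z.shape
(2, 19)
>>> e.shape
(29, 29)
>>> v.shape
(29, 19)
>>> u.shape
(29,)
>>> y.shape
(19, 19)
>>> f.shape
(19, 2, 29)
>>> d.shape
(2, 3, 19)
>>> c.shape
(19,)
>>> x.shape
(19, 19)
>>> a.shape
()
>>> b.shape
(29,)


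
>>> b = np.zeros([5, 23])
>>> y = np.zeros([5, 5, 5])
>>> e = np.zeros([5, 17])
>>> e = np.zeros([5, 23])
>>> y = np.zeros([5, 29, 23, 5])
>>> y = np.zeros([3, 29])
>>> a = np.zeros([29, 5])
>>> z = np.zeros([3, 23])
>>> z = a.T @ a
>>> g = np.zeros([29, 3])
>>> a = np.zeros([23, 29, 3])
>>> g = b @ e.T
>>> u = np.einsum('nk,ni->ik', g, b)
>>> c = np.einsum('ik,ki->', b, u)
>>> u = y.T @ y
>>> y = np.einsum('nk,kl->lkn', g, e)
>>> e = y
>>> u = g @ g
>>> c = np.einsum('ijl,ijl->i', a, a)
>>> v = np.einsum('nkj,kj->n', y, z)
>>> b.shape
(5, 23)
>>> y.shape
(23, 5, 5)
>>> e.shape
(23, 5, 5)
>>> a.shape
(23, 29, 3)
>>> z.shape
(5, 5)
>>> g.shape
(5, 5)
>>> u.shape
(5, 5)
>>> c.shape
(23,)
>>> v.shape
(23,)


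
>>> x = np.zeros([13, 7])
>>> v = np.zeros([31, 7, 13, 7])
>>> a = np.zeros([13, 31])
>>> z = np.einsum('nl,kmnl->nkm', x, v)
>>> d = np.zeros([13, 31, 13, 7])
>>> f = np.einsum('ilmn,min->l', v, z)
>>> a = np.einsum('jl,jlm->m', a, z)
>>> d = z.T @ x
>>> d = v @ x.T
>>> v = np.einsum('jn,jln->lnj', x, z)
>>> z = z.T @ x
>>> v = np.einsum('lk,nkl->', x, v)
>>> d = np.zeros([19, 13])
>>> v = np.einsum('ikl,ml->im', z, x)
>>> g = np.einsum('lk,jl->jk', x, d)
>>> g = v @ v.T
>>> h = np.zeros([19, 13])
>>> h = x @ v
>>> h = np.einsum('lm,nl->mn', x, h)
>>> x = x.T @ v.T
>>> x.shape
(7, 7)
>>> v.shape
(7, 13)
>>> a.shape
(7,)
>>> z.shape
(7, 31, 7)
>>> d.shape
(19, 13)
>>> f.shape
(7,)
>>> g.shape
(7, 7)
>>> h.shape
(7, 13)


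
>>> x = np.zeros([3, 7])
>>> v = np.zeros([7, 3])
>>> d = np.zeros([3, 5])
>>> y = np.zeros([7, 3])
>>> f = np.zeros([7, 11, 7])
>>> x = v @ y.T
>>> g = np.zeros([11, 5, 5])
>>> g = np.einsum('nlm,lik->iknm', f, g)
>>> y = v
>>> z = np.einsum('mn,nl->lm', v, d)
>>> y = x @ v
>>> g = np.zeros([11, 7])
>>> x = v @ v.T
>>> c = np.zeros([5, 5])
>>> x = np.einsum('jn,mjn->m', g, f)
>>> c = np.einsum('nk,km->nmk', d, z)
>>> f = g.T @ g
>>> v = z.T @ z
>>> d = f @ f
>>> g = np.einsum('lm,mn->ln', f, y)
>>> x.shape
(7,)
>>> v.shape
(7, 7)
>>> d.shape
(7, 7)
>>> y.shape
(7, 3)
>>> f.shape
(7, 7)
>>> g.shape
(7, 3)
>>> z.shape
(5, 7)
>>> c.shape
(3, 7, 5)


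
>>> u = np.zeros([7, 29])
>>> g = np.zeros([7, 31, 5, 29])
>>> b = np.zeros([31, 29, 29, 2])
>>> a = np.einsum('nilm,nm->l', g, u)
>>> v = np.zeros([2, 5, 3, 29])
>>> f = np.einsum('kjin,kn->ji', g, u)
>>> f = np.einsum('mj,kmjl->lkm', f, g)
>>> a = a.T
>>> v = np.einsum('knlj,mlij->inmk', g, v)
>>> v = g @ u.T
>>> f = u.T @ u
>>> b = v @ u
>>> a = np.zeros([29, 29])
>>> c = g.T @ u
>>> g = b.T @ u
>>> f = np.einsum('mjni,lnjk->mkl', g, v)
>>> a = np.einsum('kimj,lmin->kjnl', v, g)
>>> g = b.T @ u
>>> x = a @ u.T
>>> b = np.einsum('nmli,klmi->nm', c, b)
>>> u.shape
(7, 29)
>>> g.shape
(29, 5, 31, 29)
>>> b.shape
(29, 5)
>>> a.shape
(7, 7, 29, 29)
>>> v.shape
(7, 31, 5, 7)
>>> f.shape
(29, 7, 7)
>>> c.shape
(29, 5, 31, 29)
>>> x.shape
(7, 7, 29, 7)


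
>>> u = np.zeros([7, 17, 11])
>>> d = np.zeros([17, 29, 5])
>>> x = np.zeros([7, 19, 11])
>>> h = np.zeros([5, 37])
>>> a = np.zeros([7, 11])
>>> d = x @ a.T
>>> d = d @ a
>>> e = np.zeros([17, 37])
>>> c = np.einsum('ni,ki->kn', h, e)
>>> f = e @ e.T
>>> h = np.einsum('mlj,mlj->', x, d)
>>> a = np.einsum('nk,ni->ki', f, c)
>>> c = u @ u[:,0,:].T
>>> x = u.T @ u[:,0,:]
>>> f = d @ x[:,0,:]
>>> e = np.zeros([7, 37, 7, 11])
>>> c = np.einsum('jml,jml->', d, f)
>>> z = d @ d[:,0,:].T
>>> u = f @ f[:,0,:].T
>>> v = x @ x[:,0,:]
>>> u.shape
(7, 19, 7)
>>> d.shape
(7, 19, 11)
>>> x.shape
(11, 17, 11)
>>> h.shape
()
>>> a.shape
(17, 5)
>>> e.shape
(7, 37, 7, 11)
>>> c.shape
()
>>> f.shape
(7, 19, 11)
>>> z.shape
(7, 19, 7)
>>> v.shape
(11, 17, 11)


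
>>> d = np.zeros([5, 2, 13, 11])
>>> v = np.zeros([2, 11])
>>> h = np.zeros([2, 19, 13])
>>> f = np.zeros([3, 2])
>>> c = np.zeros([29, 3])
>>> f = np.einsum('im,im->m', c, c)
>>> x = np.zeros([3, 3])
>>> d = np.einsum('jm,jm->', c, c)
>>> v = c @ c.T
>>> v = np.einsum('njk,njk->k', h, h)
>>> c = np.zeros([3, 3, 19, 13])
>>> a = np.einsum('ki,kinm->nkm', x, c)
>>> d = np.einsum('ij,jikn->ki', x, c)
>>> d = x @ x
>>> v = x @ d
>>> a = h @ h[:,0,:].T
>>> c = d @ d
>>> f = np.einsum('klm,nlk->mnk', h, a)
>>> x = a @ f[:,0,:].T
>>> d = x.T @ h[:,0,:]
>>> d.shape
(13, 19, 13)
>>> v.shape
(3, 3)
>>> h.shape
(2, 19, 13)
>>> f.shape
(13, 2, 2)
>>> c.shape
(3, 3)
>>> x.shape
(2, 19, 13)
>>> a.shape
(2, 19, 2)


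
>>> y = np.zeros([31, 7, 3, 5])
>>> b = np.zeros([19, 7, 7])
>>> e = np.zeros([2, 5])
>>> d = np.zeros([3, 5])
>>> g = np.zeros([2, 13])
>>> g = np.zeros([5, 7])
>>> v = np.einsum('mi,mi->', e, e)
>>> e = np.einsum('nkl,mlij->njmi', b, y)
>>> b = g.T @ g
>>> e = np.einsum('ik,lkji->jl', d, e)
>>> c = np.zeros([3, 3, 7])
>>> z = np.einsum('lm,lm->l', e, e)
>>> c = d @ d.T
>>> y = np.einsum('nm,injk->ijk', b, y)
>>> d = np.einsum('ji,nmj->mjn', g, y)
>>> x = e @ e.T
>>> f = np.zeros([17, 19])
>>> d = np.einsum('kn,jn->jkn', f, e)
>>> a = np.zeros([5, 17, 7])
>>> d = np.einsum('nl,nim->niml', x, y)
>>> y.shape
(31, 3, 5)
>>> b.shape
(7, 7)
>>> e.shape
(31, 19)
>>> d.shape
(31, 3, 5, 31)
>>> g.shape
(5, 7)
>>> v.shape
()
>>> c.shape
(3, 3)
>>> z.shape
(31,)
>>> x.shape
(31, 31)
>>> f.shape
(17, 19)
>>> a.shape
(5, 17, 7)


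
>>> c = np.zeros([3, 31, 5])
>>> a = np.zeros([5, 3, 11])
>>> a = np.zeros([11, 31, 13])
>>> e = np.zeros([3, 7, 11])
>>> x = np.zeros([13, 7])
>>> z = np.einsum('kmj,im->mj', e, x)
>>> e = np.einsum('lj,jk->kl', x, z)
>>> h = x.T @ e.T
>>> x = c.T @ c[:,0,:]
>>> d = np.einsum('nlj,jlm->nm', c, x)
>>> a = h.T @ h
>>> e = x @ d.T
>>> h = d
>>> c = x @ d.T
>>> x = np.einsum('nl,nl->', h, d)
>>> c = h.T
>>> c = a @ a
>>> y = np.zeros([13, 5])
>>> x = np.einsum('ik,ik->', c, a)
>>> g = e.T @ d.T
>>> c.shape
(11, 11)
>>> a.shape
(11, 11)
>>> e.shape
(5, 31, 3)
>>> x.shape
()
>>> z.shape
(7, 11)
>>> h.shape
(3, 5)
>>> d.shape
(3, 5)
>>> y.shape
(13, 5)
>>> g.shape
(3, 31, 3)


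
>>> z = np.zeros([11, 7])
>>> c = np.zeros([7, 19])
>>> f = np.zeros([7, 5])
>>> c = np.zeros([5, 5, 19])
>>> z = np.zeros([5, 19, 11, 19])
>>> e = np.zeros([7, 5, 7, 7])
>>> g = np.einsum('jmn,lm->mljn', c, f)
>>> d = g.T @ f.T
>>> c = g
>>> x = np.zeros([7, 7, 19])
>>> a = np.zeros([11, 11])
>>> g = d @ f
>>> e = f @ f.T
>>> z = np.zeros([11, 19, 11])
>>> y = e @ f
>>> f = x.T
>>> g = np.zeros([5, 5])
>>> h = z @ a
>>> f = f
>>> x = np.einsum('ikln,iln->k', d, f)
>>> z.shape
(11, 19, 11)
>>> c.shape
(5, 7, 5, 19)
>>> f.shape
(19, 7, 7)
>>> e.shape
(7, 7)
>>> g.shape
(5, 5)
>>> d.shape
(19, 5, 7, 7)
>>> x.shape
(5,)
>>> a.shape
(11, 11)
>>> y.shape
(7, 5)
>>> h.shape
(11, 19, 11)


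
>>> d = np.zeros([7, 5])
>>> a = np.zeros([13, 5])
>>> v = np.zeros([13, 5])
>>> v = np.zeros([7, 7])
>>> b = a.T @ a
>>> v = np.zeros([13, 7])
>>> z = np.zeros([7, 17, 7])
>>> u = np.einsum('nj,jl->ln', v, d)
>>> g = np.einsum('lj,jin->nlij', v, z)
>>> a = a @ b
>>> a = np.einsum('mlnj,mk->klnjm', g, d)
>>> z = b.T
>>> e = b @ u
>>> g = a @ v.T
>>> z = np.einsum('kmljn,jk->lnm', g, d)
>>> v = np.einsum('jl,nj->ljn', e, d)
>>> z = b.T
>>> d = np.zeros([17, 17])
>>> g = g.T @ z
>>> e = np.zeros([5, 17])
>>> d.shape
(17, 17)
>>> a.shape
(5, 13, 17, 7, 7)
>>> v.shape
(13, 5, 7)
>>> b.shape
(5, 5)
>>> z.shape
(5, 5)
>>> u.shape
(5, 13)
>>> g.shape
(13, 7, 17, 13, 5)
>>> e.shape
(5, 17)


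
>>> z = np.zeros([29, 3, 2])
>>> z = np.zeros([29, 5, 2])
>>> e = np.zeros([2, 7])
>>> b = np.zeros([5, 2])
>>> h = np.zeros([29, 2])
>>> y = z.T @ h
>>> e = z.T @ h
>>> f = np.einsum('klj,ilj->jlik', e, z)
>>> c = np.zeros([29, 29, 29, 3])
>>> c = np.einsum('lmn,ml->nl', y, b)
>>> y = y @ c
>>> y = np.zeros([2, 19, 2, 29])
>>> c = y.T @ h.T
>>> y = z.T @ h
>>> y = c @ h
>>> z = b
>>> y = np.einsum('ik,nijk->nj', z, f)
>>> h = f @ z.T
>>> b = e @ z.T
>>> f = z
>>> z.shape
(5, 2)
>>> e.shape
(2, 5, 2)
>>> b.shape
(2, 5, 5)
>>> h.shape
(2, 5, 29, 5)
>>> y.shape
(2, 29)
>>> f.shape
(5, 2)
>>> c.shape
(29, 2, 19, 29)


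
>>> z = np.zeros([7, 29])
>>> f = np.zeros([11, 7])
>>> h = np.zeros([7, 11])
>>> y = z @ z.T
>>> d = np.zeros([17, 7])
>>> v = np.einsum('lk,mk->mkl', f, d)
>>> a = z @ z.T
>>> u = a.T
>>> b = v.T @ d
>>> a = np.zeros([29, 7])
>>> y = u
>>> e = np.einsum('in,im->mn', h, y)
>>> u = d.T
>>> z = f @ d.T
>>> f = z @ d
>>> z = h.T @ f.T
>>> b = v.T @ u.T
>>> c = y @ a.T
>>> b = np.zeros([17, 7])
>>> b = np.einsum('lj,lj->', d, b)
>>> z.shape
(11, 11)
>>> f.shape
(11, 7)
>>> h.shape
(7, 11)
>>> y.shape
(7, 7)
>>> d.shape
(17, 7)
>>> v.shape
(17, 7, 11)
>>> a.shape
(29, 7)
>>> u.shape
(7, 17)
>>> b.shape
()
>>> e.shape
(7, 11)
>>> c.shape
(7, 29)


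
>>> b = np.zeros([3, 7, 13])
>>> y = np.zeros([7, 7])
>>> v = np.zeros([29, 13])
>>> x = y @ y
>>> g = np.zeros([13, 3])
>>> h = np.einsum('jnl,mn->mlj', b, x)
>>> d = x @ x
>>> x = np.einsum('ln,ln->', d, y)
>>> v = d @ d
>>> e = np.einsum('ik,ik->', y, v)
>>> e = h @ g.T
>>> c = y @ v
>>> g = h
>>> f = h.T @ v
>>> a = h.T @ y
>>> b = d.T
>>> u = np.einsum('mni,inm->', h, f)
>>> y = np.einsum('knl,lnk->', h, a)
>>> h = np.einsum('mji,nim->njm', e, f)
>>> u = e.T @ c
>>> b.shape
(7, 7)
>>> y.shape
()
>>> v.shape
(7, 7)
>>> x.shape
()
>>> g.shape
(7, 13, 3)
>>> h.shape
(3, 13, 7)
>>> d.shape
(7, 7)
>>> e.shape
(7, 13, 13)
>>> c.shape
(7, 7)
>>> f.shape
(3, 13, 7)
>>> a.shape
(3, 13, 7)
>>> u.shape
(13, 13, 7)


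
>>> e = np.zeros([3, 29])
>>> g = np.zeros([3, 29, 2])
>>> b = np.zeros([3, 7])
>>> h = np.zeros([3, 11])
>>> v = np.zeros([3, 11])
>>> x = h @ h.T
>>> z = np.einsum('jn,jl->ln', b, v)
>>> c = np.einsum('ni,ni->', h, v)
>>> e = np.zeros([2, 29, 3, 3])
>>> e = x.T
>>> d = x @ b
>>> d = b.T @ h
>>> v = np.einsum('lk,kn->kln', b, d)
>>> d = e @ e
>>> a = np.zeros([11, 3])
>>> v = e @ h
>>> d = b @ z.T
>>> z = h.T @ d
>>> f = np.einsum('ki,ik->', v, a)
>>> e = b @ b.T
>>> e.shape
(3, 3)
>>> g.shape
(3, 29, 2)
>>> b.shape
(3, 7)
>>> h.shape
(3, 11)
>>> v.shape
(3, 11)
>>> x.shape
(3, 3)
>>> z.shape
(11, 11)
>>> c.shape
()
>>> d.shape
(3, 11)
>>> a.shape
(11, 3)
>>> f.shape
()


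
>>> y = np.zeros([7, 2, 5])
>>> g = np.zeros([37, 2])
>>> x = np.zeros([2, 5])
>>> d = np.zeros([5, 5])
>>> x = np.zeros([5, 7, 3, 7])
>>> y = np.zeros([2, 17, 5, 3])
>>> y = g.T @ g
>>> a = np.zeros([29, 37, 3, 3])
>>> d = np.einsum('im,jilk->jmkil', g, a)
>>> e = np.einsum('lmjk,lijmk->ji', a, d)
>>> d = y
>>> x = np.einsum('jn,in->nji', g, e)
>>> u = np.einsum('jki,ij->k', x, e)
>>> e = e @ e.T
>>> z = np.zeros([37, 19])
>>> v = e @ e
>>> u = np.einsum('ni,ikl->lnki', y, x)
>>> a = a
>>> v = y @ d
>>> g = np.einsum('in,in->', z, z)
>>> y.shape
(2, 2)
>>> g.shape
()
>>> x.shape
(2, 37, 3)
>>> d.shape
(2, 2)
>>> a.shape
(29, 37, 3, 3)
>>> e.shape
(3, 3)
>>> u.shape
(3, 2, 37, 2)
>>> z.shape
(37, 19)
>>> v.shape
(2, 2)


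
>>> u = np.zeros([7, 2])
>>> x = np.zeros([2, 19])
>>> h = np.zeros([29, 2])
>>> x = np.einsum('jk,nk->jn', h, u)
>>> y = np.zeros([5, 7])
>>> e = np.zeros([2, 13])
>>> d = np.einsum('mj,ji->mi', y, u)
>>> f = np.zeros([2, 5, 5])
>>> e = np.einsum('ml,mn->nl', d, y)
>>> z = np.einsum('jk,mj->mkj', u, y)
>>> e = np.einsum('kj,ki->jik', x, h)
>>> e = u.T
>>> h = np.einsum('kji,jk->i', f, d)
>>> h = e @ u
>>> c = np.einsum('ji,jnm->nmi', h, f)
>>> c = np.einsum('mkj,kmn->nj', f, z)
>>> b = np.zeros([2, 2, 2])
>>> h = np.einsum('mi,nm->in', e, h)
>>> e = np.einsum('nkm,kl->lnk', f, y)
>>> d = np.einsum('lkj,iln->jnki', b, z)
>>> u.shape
(7, 2)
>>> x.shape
(29, 7)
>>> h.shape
(7, 2)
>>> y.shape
(5, 7)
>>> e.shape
(7, 2, 5)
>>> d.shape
(2, 7, 2, 5)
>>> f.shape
(2, 5, 5)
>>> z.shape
(5, 2, 7)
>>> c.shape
(7, 5)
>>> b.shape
(2, 2, 2)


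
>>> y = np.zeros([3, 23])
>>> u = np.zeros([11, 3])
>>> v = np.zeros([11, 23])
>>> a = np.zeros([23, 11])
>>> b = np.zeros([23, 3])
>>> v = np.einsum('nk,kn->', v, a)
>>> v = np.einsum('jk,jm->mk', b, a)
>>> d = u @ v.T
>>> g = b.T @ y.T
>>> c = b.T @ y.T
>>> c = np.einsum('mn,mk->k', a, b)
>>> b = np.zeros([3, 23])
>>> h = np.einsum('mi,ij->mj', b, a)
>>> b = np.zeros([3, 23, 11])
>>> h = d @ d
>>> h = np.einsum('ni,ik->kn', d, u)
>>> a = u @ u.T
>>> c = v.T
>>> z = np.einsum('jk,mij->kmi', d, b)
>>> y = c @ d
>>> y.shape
(3, 11)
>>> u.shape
(11, 3)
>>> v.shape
(11, 3)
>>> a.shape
(11, 11)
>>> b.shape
(3, 23, 11)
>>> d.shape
(11, 11)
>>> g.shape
(3, 3)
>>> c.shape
(3, 11)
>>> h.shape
(3, 11)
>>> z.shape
(11, 3, 23)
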